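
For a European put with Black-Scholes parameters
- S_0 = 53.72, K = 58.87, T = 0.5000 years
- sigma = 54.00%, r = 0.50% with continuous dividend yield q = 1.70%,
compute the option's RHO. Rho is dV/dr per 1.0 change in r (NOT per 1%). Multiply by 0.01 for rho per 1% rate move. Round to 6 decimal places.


Answer: Rho = -19.740916

Derivation:
d1 = -0.0645464129; d2 = -0.4463840747
phi(d1) = 0.3981121009; exp(-qT) = 0.9915360229; exp(-rT) = 0.9975031224
N(-d2) = 0.6723400828
Rho = -K*T*exp(-rT)*N(-d2) = -58.8700 * 0.5000 * 0.9975031224 * 0.6723400828 = -19.740916


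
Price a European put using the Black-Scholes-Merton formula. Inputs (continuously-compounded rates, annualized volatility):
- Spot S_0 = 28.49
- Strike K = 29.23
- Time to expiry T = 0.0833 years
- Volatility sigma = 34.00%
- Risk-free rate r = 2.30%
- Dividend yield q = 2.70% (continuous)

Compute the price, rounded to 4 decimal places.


Answer: Price = 1.5403

Derivation:
d1 = (ln(S/K) + (r - q + 0.5*sigma^2) * T) / (sigma * sqrt(T)) = -0.21564159
d2 = d1 - sigma * sqrt(T) = -0.31377150
exp(-rT) = 0.99808593; exp(-qT) = 0.99775343
P = K * exp(-rT) * N(-d2) - S_0 * exp(-qT) * N(-d1)
N(-d1) = 0.58536643; N(-d2) = 0.62315271
P = 29.2300 * 0.99808593 * 0.62315271 - 28.4900 * 0.99775343 * 0.58536643 = 1.5403


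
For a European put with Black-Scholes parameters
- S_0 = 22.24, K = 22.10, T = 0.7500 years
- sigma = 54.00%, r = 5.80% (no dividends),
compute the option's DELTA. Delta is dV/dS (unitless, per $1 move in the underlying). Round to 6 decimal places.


d1 = 0.3403476862; d2 = -0.1273060319
phi(d1) = 0.3764926300; exp(-qT) = 1.0000000000; exp(-rT) = 0.9574325541
N(-d1) = 0.3667973549
Delta = -exp(-qT) * N(-d1) = -1.0000000000 * 0.3667973549 = -0.366797

Answer: Delta = -0.366797


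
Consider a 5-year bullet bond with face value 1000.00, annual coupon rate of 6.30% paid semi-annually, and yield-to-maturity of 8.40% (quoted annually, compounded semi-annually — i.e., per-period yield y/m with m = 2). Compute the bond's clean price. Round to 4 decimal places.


Answer: Price = 915.6772

Derivation:
Coupon per period c = face * coupon_rate / m = 31.500000
Periods per year m = 2; per-period yield y/m = 0.042000
Number of cashflows N = 10
Cashflows (t years, CF_t, discount factor 1/(1+y/m)^(m*t), PV):
  t = 0.5000: CF_t = 31.500000, DF = 0.959693, PV = 30.230326
  t = 1.0000: CF_t = 31.500000, DF = 0.921010, PV = 29.011829
  t = 1.5000: CF_t = 31.500000, DF = 0.883887, PV = 27.842447
  t = 2.0000: CF_t = 31.500000, DF = 0.848260, PV = 26.720198
  t = 2.5000: CF_t = 31.500000, DF = 0.814069, PV = 25.643185
  t = 3.0000: CF_t = 31.500000, DF = 0.781257, PV = 24.609582
  t = 3.5000: CF_t = 31.500000, DF = 0.749766, PV = 23.617641
  t = 4.0000: CF_t = 31.500000, DF = 0.719545, PV = 22.665683
  t = 4.5000: CF_t = 31.500000, DF = 0.690543, PV = 21.752095
  t = 5.0000: CF_t = 1031.500000, DF = 0.662709, PV = 683.584242
Price P = sum_t PV_t = 915.677228


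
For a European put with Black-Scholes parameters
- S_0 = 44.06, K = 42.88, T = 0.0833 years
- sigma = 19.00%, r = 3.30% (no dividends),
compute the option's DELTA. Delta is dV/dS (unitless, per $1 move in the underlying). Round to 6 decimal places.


Answer: Delta = -0.283461

Derivation:
d1 = 0.5725899497; d2 = 0.5177526449
phi(d1) = 0.3386229073; exp(-qT) = 1.0000000000; exp(-rT) = 0.9972548748
N(-d1) = 0.2834611831
Delta = -exp(-qT) * N(-d1) = -1.0000000000 * 0.2834611831 = -0.283461


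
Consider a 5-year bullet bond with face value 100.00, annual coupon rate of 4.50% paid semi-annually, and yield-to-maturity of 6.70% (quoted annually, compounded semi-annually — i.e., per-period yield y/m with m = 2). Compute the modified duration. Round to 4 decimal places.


Answer: Modified duration = 4.3585

Derivation:
Coupon per period c = face * coupon_rate / m = 2.250000
Periods per year m = 2; per-period yield y/m = 0.033500
Number of cashflows N = 10
Cashflows (t years, CF_t, discount factor 1/(1+y/m)^(m*t), PV):
  t = 0.5000: CF_t = 2.250000, DF = 0.967586, PV = 2.177068
  t = 1.0000: CF_t = 2.250000, DF = 0.936222, PV = 2.106500
  t = 1.5000: CF_t = 2.250000, DF = 0.905876, PV = 2.038220
  t = 2.0000: CF_t = 2.250000, DF = 0.876512, PV = 1.972153
  t = 2.5000: CF_t = 2.250000, DF = 0.848101, PV = 1.908227
  t = 3.0000: CF_t = 2.250000, DF = 0.820611, PV = 1.846374
  t = 3.5000: CF_t = 2.250000, DF = 0.794011, PV = 1.786525
  t = 4.0000: CF_t = 2.250000, DF = 0.768274, PV = 1.728617
  t = 4.5000: CF_t = 2.250000, DF = 0.743371, PV = 1.672585
  t = 5.0000: CF_t = 102.250000, DF = 0.719275, PV = 73.545907
Price P = sum_t PV_t = 90.782176
First compute Macaulay numerator sum_t t * PV_t:
  t * PV_t at t = 0.5000: 1.088534
  t * PV_t at t = 1.0000: 2.106500
  t * PV_t at t = 1.5000: 3.057330
  t * PV_t at t = 2.0000: 3.944306
  t * PV_t at t = 2.5000: 4.770568
  t * PV_t at t = 3.0000: 5.539121
  t * PV_t at t = 3.5000: 6.252838
  t * PV_t at t = 4.0000: 6.914466
  t * PV_t at t = 4.5000: 7.526632
  t * PV_t at t = 5.0000: 367.729534
Macaulay duration D = 408.929831 / 90.782176 = 4.504517
Modified duration = D / (1 + y/m) = 4.504517 / (1 + 0.033500) = 4.358507


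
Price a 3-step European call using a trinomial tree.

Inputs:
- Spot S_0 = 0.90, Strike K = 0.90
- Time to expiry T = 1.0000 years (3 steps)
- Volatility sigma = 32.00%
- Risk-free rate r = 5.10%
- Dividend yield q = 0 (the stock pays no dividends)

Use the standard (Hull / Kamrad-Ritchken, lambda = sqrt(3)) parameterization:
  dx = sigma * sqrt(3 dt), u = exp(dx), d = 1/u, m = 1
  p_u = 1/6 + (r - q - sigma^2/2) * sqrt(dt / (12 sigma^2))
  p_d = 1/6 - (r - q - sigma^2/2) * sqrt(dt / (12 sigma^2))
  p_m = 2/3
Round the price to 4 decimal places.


dt = T/N = 0.333333; dx = sigma*sqrt(3*dt) = 0.320000
u = exp(dx) = 1.377128; d = 1/u = 0.726149
p_u = 0.166562, p_m = 0.666667, p_d = 0.166771
Discount per step: exp(-r*dt) = 0.983144
Stock lattice S(k, j) with j the centered position index:
  k=0: S(0,+0) = 0.9000
  k=1: S(1,-1) = 0.6535; S(1,+0) = 0.9000; S(1,+1) = 1.2394
  k=2: S(2,-2) = 0.4746; S(2,-1) = 0.6535; S(2,+0) = 0.9000; S(2,+1) = 1.2394; S(2,+2) = 1.7068
  k=3: S(3,-3) = 0.3446; S(3,-2) = 0.4746; S(3,-1) = 0.6535; S(3,+0) = 0.9000; S(3,+1) = 1.2394; S(3,+2) = 1.7068; S(3,+3) = 2.3505
Terminal payoffs V(N, j) = max(S_T - K, 0):
  V(3,-3) = 0.000000; V(3,-2) = 0.000000; V(3,-1) = 0.000000; V(3,+0) = 0.000000; V(3,+1) = 0.339415; V(3,+2) = 0.806833; V(3,+3) = 1.450527
Backward induction: V(k, j) = exp(-r*dt) * [p_u * V(k+1, j+1) + p_m * V(k+1, j) + p_d * V(k+1, j-1)]
  V(2,-2) = exp(-r*dt) * [p_u*0.000000 + p_m*0.000000 + p_d*0.000000] = 0.000000
  V(2,-1) = exp(-r*dt) * [p_u*0.000000 + p_m*0.000000 + p_d*0.000000] = 0.000000
  V(2,+0) = exp(-r*dt) * [p_u*0.339415 + p_m*0.000000 + p_d*0.000000] = 0.055581
  V(2,+1) = exp(-r*dt) * [p_u*0.806833 + p_m*0.339415 + p_d*0.000000] = 0.354585
  V(2,+2) = exp(-r*dt) * [p_u*1.450527 + p_m*0.806833 + p_d*0.339415] = 0.822003
  V(1,-1) = exp(-r*dt) * [p_u*0.055581 + p_m*0.000000 + p_d*0.000000] = 0.009102
  V(1,+0) = exp(-r*dt) * [p_u*0.354585 + p_m*0.055581 + p_d*0.000000] = 0.094494
  V(1,+1) = exp(-r*dt) * [p_u*0.822003 + p_m*0.354585 + p_d*0.055581] = 0.376126
  V(0,+0) = exp(-r*dt) * [p_u*0.376126 + p_m*0.094494 + p_d*0.009102] = 0.125019

Answer: Price = V(0,0) = 0.1250


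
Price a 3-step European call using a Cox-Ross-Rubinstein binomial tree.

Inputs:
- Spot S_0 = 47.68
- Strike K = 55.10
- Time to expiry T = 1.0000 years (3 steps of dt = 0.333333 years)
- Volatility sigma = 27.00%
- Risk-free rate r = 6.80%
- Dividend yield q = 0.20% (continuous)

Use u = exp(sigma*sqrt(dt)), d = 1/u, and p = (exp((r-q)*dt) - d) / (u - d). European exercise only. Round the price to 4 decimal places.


Answer: Price = V(0,0) = 3.1895

Derivation:
dt = T/N = 0.333333
u = exp(sigma*sqrt(dt)) = 1.168691; d = 1/u = 0.855658
p = (exp((r-q)*dt) - d) / (u - d) = 0.532166
Discount per step: exp(-r*dt) = 0.977588
Stock lattice S(k, i) with i counting down-moves:
  k=0: S(0,0) = 47.6800
  k=1: S(1,0) = 55.7232; S(1,1) = 40.7978
  k=2: S(2,0) = 65.1232; S(2,1) = 47.6800; S(2,2) = 34.9089
  k=3: S(3,0) = 76.1089; S(3,1) = 55.7232; S(3,2) = 40.7978; S(3,3) = 29.8701
Terminal payoffs V(N, i) = max(S_T - K, 0):
  V(3,0) = 21.008940; V(3,1) = 0.623201; V(3,2) = 0.000000; V(3,3) = 0.000000
Backward induction: V(k, i) = exp(-r*dt) * [p * V(k+1, i) + (1-p) * V(k+1, i+1)].
  V(2,0) = exp(-r*dt) * [p*21.008940 + (1-p)*0.623201] = 11.214704
  V(2,1) = exp(-r*dt) * [p*0.623201 + (1-p)*0.000000] = 0.324214
  V(2,2) = exp(-r*dt) * [p*0.000000 + (1-p)*0.000000] = 0.000000
  V(1,0) = exp(-r*dt) * [p*11.214704 + (1-p)*0.324214] = 5.982613
  V(1,1) = exp(-r*dt) * [p*0.324214 + (1-p)*0.000000] = 0.168669
  V(0,0) = exp(-r*dt) * [p*5.982613 + (1-p)*0.168669] = 3.189533


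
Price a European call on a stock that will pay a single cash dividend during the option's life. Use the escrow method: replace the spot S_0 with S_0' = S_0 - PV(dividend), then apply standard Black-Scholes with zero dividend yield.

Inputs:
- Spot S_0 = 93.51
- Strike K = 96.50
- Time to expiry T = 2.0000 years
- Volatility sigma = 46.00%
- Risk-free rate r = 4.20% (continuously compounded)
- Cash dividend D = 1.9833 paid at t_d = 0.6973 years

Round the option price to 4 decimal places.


PV(D) = D * exp(-r * t_d) = 1.9833 * 0.97113810 = 1.92605819
S_0' = S_0 - PV(D) = 93.5100 - 1.92605819 = 91.58394181
d1 = (ln(S_0'/K) + (r + sigma^2/2)*T) / (sigma*sqrt(T)) = 0.37401789
d2 = d1 - sigma*sqrt(T) = -0.27652035
exp(-rT) = 0.91943126
N(d1) = 0.64580450; N(d2) = 0.39107422
C = S_0' * N(d1) - K * exp(-rT) * N(d2) = 91.58394181 * 0.64580450 - 96.5000 * 0.91943126 * 0.39107422 = 24.4472

Answer: Price = 24.4472


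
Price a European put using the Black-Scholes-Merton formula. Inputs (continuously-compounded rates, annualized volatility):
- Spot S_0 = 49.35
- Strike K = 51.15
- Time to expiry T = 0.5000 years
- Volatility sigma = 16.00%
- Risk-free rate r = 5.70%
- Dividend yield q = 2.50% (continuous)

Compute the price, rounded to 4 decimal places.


d1 = (ln(S/K) + (r - q + 0.5*sigma^2) * T) / (sigma * sqrt(T)) = -0.11865894
d2 = d1 - sigma * sqrt(T) = -0.23179602
exp(-rT) = 0.97190229; exp(-qT) = 0.98757780
P = K * exp(-rT) * N(-d2) - S_0 * exp(-qT) * N(-d1)
N(-d1) = 0.54722722; N(-d2) = 0.59165178
P = 51.1500 * 0.97190229 * 0.59165178 - 49.3500 * 0.98757780 * 0.54722722 = 2.7425

Answer: Price = 2.7425


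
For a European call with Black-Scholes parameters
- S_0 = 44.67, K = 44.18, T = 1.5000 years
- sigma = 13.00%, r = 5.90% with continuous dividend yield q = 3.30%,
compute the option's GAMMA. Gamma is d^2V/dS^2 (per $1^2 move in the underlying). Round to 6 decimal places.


d1 = 0.3938335921; d2 = 0.2346167588
phi(d1) = 0.3691726042; exp(-qT) = 0.9517051581; exp(-rT) = 0.9153031107
Gamma = exp(-qT) * phi(d1) / (S * sigma * sqrt(T)) = 0.9517051581 * 0.3691726042 / (44.6700 * 0.1300 * 1.2247448714) = 0.049400

Answer: Gamma = 0.049400


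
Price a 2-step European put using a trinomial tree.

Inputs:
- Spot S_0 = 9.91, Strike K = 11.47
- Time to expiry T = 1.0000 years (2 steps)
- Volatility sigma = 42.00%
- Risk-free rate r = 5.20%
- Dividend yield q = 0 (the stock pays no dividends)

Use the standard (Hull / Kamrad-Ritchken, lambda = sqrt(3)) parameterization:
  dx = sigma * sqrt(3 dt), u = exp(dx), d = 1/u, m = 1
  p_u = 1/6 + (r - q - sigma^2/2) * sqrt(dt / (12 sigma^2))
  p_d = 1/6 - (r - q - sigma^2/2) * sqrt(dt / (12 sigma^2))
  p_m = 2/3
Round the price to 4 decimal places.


Answer: Price = V(0,0) = 2.2884

Derivation:
dt = T/N = 0.500000; dx = sigma*sqrt(3*dt) = 0.514393
u = exp(dx) = 1.672623; d = 1/u = 0.597863
p_u = 0.149073, p_m = 0.666667, p_d = 0.184260
Discount per step: exp(-r*dt) = 0.974335
Stock lattice S(k, j) with j the centered position index:
  k=0: S(0,+0) = 9.9100
  k=1: S(1,-1) = 5.9248; S(1,+0) = 9.9100; S(1,+1) = 16.5757
  k=2: S(2,-2) = 3.5422; S(2,-1) = 5.9248; S(2,+0) = 9.9100; S(2,+1) = 16.5757; S(2,+2) = 27.7249
Terminal payoffs V(N, j) = max(K - S_T, 0):
  V(2,-2) = 7.927762; V(2,-1) = 5.545173; V(2,+0) = 1.560000; V(2,+1) = 0.000000; V(2,+2) = 0.000000
Backward induction: V(k, j) = exp(-r*dt) * [p_u * V(k+1, j+1) + p_m * V(k+1, j) + p_d * V(k+1, j-1)]
  V(1,-1) = exp(-r*dt) * [p_u*1.560000 + p_m*5.545173 + p_d*7.927762] = 5.251771
  V(1,+0) = exp(-r*dt) * [p_u*0.000000 + p_m*1.560000 + p_d*5.545173] = 2.008840
  V(1,+1) = exp(-r*dt) * [p_u*0.000000 + p_m*0.000000 + p_d*1.560000] = 0.280069
  V(0,+0) = exp(-r*dt) * [p_u*0.280069 + p_m*2.008840 + p_d*5.251771] = 2.288391


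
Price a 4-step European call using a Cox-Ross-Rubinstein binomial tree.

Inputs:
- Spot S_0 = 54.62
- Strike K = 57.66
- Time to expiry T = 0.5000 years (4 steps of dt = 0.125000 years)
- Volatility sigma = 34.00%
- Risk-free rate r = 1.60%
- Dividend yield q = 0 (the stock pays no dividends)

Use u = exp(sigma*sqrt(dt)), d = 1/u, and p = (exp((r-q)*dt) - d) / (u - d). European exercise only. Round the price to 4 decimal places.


dt = T/N = 0.125000
u = exp(sigma*sqrt(dt)) = 1.127732; d = 1/u = 0.886736
p = (exp((r-q)*dt) - d) / (u - d) = 0.478291
Discount per step: exp(-r*dt) = 0.998002
Stock lattice S(k, i) with i counting down-moves:
  k=0: S(0,0) = 54.6200
  k=1: S(1,0) = 61.5967; S(1,1) = 48.4335
  k=2: S(2,0) = 69.4645; S(2,1) = 54.6200; S(2,2) = 42.9477
  k=3: S(3,0) = 78.3374; S(3,1) = 61.5967; S(3,2) = 48.4335; S(3,3) = 38.0833
  k=4: S(4,0) = 88.3435; S(4,1) = 69.4645; S(4,2) = 54.6200; S(4,3) = 42.9477; S(4,4) = 33.7698
Terminal payoffs V(N, i) = max(S_T - K, 0):
  V(4,0) = 30.683509; V(4,1) = 11.804541; V(4,2) = 0.000000; V(4,3) = 0.000000; V(4,4) = 0.000000
Backward induction: V(k, i) = exp(-r*dt) * [p * V(k+1, i) + (1-p) * V(k+1, i+1)].
  V(3,0) = exp(-r*dt) * [p*30.683509 + (1-p)*11.804541] = 20.792561
  V(3,1) = exp(-r*dt) * [p*11.804541 + (1-p)*0.000000] = 5.634729
  V(3,2) = exp(-r*dt) * [p*0.000000 + (1-p)*0.000000] = 0.000000
  V(3,3) = exp(-r*dt) * [p*0.000000 + (1-p)*0.000000] = 0.000000
  V(2,0) = exp(-r*dt) * [p*20.792561 + (1-p)*5.634729] = 12.858844
  V(2,1) = exp(-r*dt) * [p*5.634729 + (1-p)*0.000000] = 2.689657
  V(2,2) = exp(-r*dt) * [p*0.000000 + (1-p)*0.000000] = 0.000000
  V(1,0) = exp(-r*dt) * [p*12.858844 + (1-p)*2.689657] = 7.538399
  V(1,1) = exp(-r*dt) * [p*2.689657 + (1-p)*0.000000] = 1.283869
  V(0,0) = exp(-r*dt) * [p*7.538399 + (1-p)*1.283869] = 4.266814

Answer: Price = V(0,0) = 4.2668


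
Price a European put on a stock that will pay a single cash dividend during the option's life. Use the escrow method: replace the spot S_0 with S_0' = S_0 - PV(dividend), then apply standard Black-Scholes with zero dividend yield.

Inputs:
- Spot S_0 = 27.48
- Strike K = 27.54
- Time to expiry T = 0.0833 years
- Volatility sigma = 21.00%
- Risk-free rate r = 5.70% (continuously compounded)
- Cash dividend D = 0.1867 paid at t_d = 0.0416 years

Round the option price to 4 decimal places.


Answer: Price = 0.7208

Derivation:
PV(D) = D * exp(-r * t_d) = 0.1867 * 0.99763161 = 0.18625782
S_0' = S_0 - PV(D) = 27.4800 - 0.18625782 = 27.29374218
d1 = (ln(S_0'/K) + (r + sigma^2/2)*T) / (sigma*sqrt(T)) = -0.03955107
d2 = d1 - sigma*sqrt(T) = -0.10016072
exp(-rT) = 0.99526315
N(-d1) = 0.51577448; N(-d2) = 0.53989164
P = K * exp(-rT) * N(-d2) - S_0' * N(-d1) = 27.5400 * 0.99526315 * 0.53989164 - 27.29374218 * 0.51577448 = 0.7208


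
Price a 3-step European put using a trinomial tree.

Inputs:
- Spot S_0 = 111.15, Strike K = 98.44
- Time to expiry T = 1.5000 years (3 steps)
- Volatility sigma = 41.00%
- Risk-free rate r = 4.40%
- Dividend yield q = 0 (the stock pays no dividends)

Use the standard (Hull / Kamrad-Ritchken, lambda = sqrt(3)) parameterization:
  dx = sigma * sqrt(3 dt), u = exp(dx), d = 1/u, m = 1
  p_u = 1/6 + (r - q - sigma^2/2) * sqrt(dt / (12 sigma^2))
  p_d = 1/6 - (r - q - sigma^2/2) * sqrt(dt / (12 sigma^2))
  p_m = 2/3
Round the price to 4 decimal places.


Answer: Price = V(0,0) = 11.9193

Derivation:
dt = T/N = 0.500000; dx = sigma*sqrt(3*dt) = 0.502145
u = exp(dx) = 1.652262; d = 1/u = 0.605231
p_u = 0.146727, p_m = 0.666667, p_d = 0.186606
Discount per step: exp(-r*dt) = 0.978240
Stock lattice S(k, j) with j the centered position index:
  k=0: S(0,+0) = 111.1500
  k=1: S(1,-1) = 67.2714; S(1,+0) = 111.1500; S(1,+1) = 183.6489
  k=2: S(2,-2) = 40.7147; S(2,-1) = 67.2714; S(2,+0) = 111.1500; S(2,+1) = 183.6489; S(2,+2) = 303.4362
  k=3: S(3,-3) = 24.6418; S(3,-2) = 40.7147; S(3,-1) = 67.2714; S(3,+0) = 111.1500; S(3,+1) = 183.6489; S(3,+2) = 303.4362; S(3,+3) = 501.3562
Terminal payoffs V(N, j) = max(K - S_T, 0):
  V(3,-3) = 73.798194; V(3,-2) = 57.725274; V(3,-1) = 31.168596; V(3,+0) = 0.000000; V(3,+1) = 0.000000; V(3,+2) = 0.000000; V(3,+3) = 0.000000
Backward induction: V(k, j) = exp(-r*dt) * [p_u * V(k+1, j+1) + p_m * V(k+1, j) + p_d * V(k+1, j-1)]
  V(2,-2) = exp(-r*dt) * [p_u*31.168596 + p_m*57.725274 + p_d*73.798194] = 55.591428
  V(2,-1) = exp(-r*dt) * [p_u*0.000000 + p_m*31.168596 + p_d*57.725274] = 30.864412
  V(2,+0) = exp(-r*dt) * [p_u*0.000000 + p_m*0.000000 + p_d*31.168596] = 5.689690
  V(2,+1) = exp(-r*dt) * [p_u*0.000000 + p_m*0.000000 + p_d*0.000000] = 0.000000
  V(2,+2) = exp(-r*dt) * [p_u*0.000000 + p_m*0.000000 + p_d*0.000000] = 0.000000
  V(1,-1) = exp(-r*dt) * [p_u*5.689690 + p_m*30.864412 + p_d*55.591428] = 31.093177
  V(1,+0) = exp(-r*dt) * [p_u*0.000000 + p_m*5.689690 + p_d*30.864412] = 9.344752
  V(1,+1) = exp(-r*dt) * [p_u*0.000000 + p_m*0.000000 + p_d*5.689690] = 1.038628
  V(0,+0) = exp(-r*dt) * [p_u*1.038628 + p_m*9.344752 + p_d*31.093177] = 11.919277


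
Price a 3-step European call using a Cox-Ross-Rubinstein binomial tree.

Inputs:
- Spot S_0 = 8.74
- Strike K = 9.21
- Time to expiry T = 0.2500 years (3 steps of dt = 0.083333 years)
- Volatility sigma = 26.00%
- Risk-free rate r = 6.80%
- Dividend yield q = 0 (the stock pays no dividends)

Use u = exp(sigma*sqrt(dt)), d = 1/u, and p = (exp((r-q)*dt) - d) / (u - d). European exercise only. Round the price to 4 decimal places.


Answer: Price = V(0,0) = 0.3196

Derivation:
dt = T/N = 0.083333
u = exp(sigma*sqrt(dt)) = 1.077944; d = 1/u = 0.927692
p = (exp((r-q)*dt) - d) / (u - d) = 0.519066
Discount per step: exp(-r*dt) = 0.994349
Stock lattice S(k, i) with i counting down-moves:
  k=0: S(0,0) = 8.7400
  k=1: S(1,0) = 9.4212; S(1,1) = 8.1080
  k=2: S(2,0) = 10.1556; S(2,1) = 8.7400; S(2,2) = 7.5218
  k=3: S(3,0) = 10.9471; S(3,1) = 9.4212; S(3,2) = 8.1080; S(3,3) = 6.9779
Terminal payoffs V(N, i) = max(S_T - K, 0):
  V(3,0) = 1.737124; V(3,1) = 0.211231; V(3,2) = 0.000000; V(3,3) = 0.000000
Backward induction: V(k, i) = exp(-r*dt) * [p * V(k+1, i) + (1-p) * V(k+1, i+1)].
  V(2,0) = exp(-r*dt) * [p*1.737124 + (1-p)*0.211231] = 0.997602
  V(2,1) = exp(-r*dt) * [p*0.211231 + (1-p)*0.000000] = 0.109023
  V(2,2) = exp(-r*dt) * [p*0.000000 + (1-p)*0.000000] = 0.000000
  V(1,0) = exp(-r*dt) * [p*0.997602 + (1-p)*0.109023] = 0.567032
  V(1,1) = exp(-r*dt) * [p*0.109023 + (1-p)*0.000000] = 0.056271
  V(0,0) = exp(-r*dt) * [p*0.567032 + (1-p)*0.056271] = 0.319574


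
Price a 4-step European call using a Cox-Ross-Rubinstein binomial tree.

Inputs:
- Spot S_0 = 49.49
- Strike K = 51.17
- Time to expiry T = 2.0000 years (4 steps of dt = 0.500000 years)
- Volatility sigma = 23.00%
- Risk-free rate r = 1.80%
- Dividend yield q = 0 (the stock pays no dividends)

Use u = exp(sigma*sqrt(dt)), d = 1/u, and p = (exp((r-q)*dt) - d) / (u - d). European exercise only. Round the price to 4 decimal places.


Answer: Price = V(0,0) = 6.3392

Derivation:
dt = T/N = 0.500000
u = exp(sigma*sqrt(dt)) = 1.176607; d = 1/u = 0.849902
p = (exp((r-q)*dt) - d) / (u - d) = 0.487103
Discount per step: exp(-r*dt) = 0.991040
Stock lattice S(k, i) with i counting down-moves:
  k=0: S(0,0) = 49.4900
  k=1: S(1,0) = 58.2303; S(1,1) = 42.0616
  k=2: S(2,0) = 68.5141; S(2,1) = 49.4900; S(2,2) = 35.7483
  k=3: S(3,0) = 80.6142; S(3,1) = 58.2303; S(3,2) = 42.0616; S(3,3) = 30.3825
  k=4: S(4,0) = 94.8512; S(4,1) = 68.5141; S(4,2) = 49.4900; S(4,3) = 35.7483; S(4,4) = 25.8221
Terminal payoffs V(N, i) = max(S_T - K, 0):
  V(4,0) = 43.681154; V(4,1) = 17.344113; V(4,2) = 0.000000; V(4,3) = 0.000000; V(4,4) = 0.000000
Backward induction: V(k, i) = exp(-r*dt) * [p * V(k+1, i) + (1-p) * V(k+1, i+1)].
  V(3,0) = exp(-r*dt) * [p*43.681154 + (1-p)*17.344113] = 29.902623
  V(3,1) = exp(-r*dt) * [p*17.344113 + (1-p)*0.000000] = 8.372673
  V(3,2) = exp(-r*dt) * [p*0.000000 + (1-p)*0.000000] = 0.000000
  V(3,3) = exp(-r*dt) * [p*0.000000 + (1-p)*0.000000] = 0.000000
  V(2,0) = exp(-r*dt) * [p*29.902623 + (1-p)*8.372673] = 18.690995
  V(2,1) = exp(-r*dt) * [p*8.372673 + (1-p)*0.000000] = 4.041813
  V(2,2) = exp(-r*dt) * [p*0.000000 + (1-p)*0.000000] = 0.000000
  V(1,0) = exp(-r*dt) * [p*18.690995 + (1-p)*4.041813] = 11.077326
  V(1,1) = exp(-r*dt) * [p*4.041813 + (1-p)*0.000000] = 1.951139
  V(0,0) = exp(-r*dt) * [p*11.077326 + (1-p)*1.951139] = 6.339220


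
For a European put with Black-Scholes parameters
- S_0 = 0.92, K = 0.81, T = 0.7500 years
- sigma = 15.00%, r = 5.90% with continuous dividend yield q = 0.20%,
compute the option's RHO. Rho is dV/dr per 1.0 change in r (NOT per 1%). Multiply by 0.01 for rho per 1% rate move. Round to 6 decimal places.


Answer: Rho = -0.062001

Derivation:
d1 = 1.3743008892; d2 = 1.2443970787
phi(d1) = 0.1551613090; exp(-qT) = 0.9985011244; exp(-rT) = 0.9567147489
N(-d2) = 0.1066767288
Rho = -K*T*exp(-rT)*N(-d2) = -0.8100 * 0.7500 * 0.9567147489 * 0.1066767288 = -0.062001


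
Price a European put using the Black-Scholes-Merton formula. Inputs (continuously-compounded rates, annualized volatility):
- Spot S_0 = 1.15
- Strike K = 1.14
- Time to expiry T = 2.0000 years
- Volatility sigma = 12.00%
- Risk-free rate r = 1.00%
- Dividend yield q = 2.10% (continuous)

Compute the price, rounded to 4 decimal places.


Answer: Price = 0.0827

Derivation:
d1 = (ln(S/K) + (r - q + 0.5*sigma^2) * T) / (sigma * sqrt(T)) = 0.00668027
d2 = d1 - sigma * sqrt(T) = -0.16302535
exp(-rT) = 0.98019867; exp(-qT) = 0.95886978
P = K * exp(-rT) * N(-d2) - S_0 * exp(-qT) * N(-d1)
N(-d1) = 0.49733498; N(-d2) = 0.56475076
P = 1.1400 * 0.98019867 * 0.56475076 - 1.1500 * 0.95886978 * 0.49733498 = 0.0827


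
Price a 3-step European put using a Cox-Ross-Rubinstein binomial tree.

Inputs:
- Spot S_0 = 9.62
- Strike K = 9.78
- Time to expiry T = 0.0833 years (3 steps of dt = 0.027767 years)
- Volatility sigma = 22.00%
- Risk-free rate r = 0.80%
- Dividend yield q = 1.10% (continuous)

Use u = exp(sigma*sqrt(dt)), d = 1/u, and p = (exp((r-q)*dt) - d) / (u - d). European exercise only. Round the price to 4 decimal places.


Answer: Price = V(0,0) = 0.3478

Derivation:
dt = T/N = 0.027767
u = exp(sigma*sqrt(dt)) = 1.037340; d = 1/u = 0.964004
p = (exp((r-q)*dt) - d) / (u - d) = 0.489700
Discount per step: exp(-r*dt) = 0.999778
Stock lattice S(k, i) with i counting down-moves:
  k=0: S(0,0) = 9.6200
  k=1: S(1,0) = 9.9792; S(1,1) = 9.2737
  k=2: S(2,0) = 10.3518; S(2,1) = 9.6200; S(2,2) = 8.9399
  k=3: S(3,0) = 10.7384; S(3,1) = 9.9792; S(3,2) = 9.2737; S(3,3) = 8.6181
Terminal payoffs V(N, i) = max(K - S_T, 0):
  V(3,0) = 0.000000; V(3,1) = 0.000000; V(3,2) = 0.506277; V(3,3) = 1.161886
Backward induction: V(k, i) = exp(-r*dt) * [p * V(k+1, i) + (1-p) * V(k+1, i+1)].
  V(2,0) = exp(-r*dt) * [p*0.000000 + (1-p)*0.000000] = 0.000000
  V(2,1) = exp(-r*dt) * [p*0.000000 + (1-p)*0.506277] = 0.258296
  V(2,2) = exp(-r*dt) * [p*0.506277 + (1-p)*1.161886] = 0.840647
  V(1,0) = exp(-r*dt) * [p*0.000000 + (1-p)*0.258296] = 0.131779
  V(1,1) = exp(-r*dt) * [p*0.258296 + (1-p)*0.840647] = 0.555346
  V(0,0) = exp(-r*dt) * [p*0.131779 + (1-p)*0.555346] = 0.347848


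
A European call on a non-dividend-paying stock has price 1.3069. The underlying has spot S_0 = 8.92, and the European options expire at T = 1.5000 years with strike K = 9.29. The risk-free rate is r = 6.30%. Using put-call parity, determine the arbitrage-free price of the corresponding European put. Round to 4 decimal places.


Put-call parity: C - P = S_0 * exp(-qT) - K * exp(-rT).
S_0 * exp(-qT) = 8.9200 * 1.00000000 = 8.92000000
K * exp(-rT) = 9.2900 * 0.90982773 = 8.45229965
P = C - S*exp(-qT) + K*exp(-rT)
P = 1.3069 - 8.92000000 + 8.45229965 = 0.8392

Answer: Put price = 0.8392


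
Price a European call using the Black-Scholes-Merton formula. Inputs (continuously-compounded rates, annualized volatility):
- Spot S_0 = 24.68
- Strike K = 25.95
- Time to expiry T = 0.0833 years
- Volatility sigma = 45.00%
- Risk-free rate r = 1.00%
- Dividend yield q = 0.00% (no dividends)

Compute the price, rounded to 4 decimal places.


Answer: Price = 0.7793

Derivation:
d1 = (ln(S/K) + (r - q + 0.5*sigma^2) * T) / (sigma * sqrt(T)) = -0.31499823
d2 = d1 - sigma * sqrt(T) = -0.44487606
exp(-rT) = 0.99916735; exp(-qT) = 1.00000000
C = S_0 * exp(-qT) * N(d1) - K * exp(-rT) * N(d2)
N(d1) = 0.37638150; N(d2) = 0.32820466
C = 24.6800 * 1.00000000 * 0.37638150 - 25.9500 * 0.99916735 * 0.32820466 = 0.7793


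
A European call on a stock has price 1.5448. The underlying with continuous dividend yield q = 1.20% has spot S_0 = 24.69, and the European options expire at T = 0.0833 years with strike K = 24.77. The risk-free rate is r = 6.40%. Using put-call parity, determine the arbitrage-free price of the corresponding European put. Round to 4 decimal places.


Answer: Put price = 1.5178

Derivation:
Put-call parity: C - P = S_0 * exp(-qT) - K * exp(-rT).
S_0 * exp(-qT) = 24.6900 * 0.99900090 = 24.66533221
K * exp(-rT) = 24.7700 * 0.99468299 = 24.63829755
P = C - S*exp(-qT) + K*exp(-rT)
P = 1.5448 - 24.66533221 + 24.63829755 = 1.5178


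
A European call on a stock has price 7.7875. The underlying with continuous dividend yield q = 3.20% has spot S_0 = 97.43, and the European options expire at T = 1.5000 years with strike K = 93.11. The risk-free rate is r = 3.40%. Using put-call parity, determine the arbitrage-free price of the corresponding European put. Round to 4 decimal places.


Answer: Put price = 3.4041

Derivation:
Put-call parity: C - P = S_0 * exp(-qT) - K * exp(-rT).
S_0 * exp(-qT) = 97.4300 * 0.95313379 = 92.86382487
K * exp(-rT) = 93.1100 * 0.95027867 = 88.48044701
P = C - S*exp(-qT) + K*exp(-rT)
P = 7.7875 - 92.86382487 + 88.48044701 = 3.4041


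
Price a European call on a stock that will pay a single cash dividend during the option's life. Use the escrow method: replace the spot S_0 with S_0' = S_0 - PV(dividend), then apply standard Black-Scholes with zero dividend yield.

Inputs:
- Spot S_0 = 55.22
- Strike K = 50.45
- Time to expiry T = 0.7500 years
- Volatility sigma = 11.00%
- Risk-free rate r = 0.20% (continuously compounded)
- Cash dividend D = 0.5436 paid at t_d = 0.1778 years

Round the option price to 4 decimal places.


PV(D) = D * exp(-r * t_d) = 0.5436 * 0.99964446 = 0.54340673
S_0' = S_0 - PV(D) = 55.2200 - 0.54340673 = 54.67659327
d1 = (ln(S_0'/K) + (r + sigma^2/2)*T) / (sigma*sqrt(T)) = 0.90791437
d2 = d1 - sigma*sqrt(T) = 0.81265158
exp(-rT) = 0.99850112
N(d1) = 0.81803827; N(d2) = 0.79179107
C = S_0' * N(d1) - K * exp(-rT) * N(d2) = 54.67659327 * 0.81803827 - 50.4500 * 0.99850112 * 0.79179107 = 4.8416

Answer: Price = 4.8416


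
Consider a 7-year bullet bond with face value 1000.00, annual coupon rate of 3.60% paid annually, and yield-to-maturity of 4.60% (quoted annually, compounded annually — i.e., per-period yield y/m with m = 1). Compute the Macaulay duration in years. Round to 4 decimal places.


Answer: Macaulay duration = 6.2860 years

Derivation:
Coupon per period c = face * coupon_rate / m = 36.000000
Periods per year m = 1; per-period yield y/m = 0.046000
Number of cashflows N = 7
Cashflows (t years, CF_t, discount factor 1/(1+y/m)^(m*t), PV):
  t = 1.0000: CF_t = 36.000000, DF = 0.956023, PV = 34.416826
  t = 2.0000: CF_t = 36.000000, DF = 0.913980, PV = 32.903275
  t = 3.0000: CF_t = 36.000000, DF = 0.873786, PV = 31.456286
  t = 4.0000: CF_t = 36.000000, DF = 0.835359, PV = 30.072931
  t = 5.0000: CF_t = 36.000000, DF = 0.798623, PV = 28.750412
  t = 6.0000: CF_t = 36.000000, DF = 0.763501, PV = 27.486054
  t = 7.0000: CF_t = 1036.000000, DF = 0.729925, PV = 756.202247
Price P = sum_t PV_t = 941.288032
Macaulay numerator sum_t t * PV_t:
  t * PV_t at t = 1.0000: 34.416826
  t * PV_t at t = 2.0000: 65.806551
  t * PV_t at t = 3.0000: 94.368859
  t * PV_t at t = 4.0000: 120.291725
  t * PV_t at t = 5.0000: 143.752062
  t * PV_t at t = 6.0000: 164.916323
  t * PV_t at t = 7.0000: 5293.415731
Macaulay duration D = (sum_t t * PV_t) / P = 5916.968077 / 941.288032 = 6.286033


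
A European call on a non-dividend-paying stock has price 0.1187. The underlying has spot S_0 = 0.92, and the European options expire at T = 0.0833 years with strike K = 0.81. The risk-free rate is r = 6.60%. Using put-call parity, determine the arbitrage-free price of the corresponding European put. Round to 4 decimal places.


Answer: Put price = 0.0043

Derivation:
Put-call parity: C - P = S_0 * exp(-qT) - K * exp(-rT).
S_0 * exp(-qT) = 0.9200 * 1.00000000 = 0.92000000
K * exp(-rT) = 0.8100 * 0.99451729 = 0.80555900
P = C - S*exp(-qT) + K*exp(-rT)
P = 0.1187 - 0.92000000 + 0.80555900 = 0.0043


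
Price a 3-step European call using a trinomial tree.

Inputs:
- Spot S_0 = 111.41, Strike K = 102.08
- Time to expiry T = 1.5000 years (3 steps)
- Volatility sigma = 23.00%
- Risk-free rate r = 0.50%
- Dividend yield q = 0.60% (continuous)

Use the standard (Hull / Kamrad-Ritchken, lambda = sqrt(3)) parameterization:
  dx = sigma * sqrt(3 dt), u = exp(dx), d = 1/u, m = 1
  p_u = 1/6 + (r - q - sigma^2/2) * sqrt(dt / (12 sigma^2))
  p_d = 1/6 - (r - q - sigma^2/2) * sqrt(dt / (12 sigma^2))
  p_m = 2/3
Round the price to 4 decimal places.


dt = T/N = 0.500000; dx = sigma*sqrt(3*dt) = 0.281691
u = exp(dx) = 1.325370; d = 1/u = 0.754507
p_u = 0.142305, p_m = 0.666667, p_d = 0.191028
Discount per step: exp(-r*dt) = 0.997503
Stock lattice S(k, j) with j the centered position index:
  k=0: S(0,+0) = 111.4100
  k=1: S(1,-1) = 84.0596; S(1,+0) = 111.4100; S(1,+1) = 147.6594
  k=2: S(2,-2) = 63.4235; S(2,-1) = 84.0596; S(2,+0) = 111.4100; S(2,+1) = 147.6594; S(2,+2) = 195.7033
  k=3: S(3,-3) = 47.8534; S(3,-2) = 63.4235; S(3,-1) = 84.0596; S(3,+0) = 111.4100; S(3,+1) = 147.6594; S(3,+2) = 195.7033; S(3,+3) = 259.3792
Terminal payoffs V(N, j) = max(S_T - K, 0):
  V(3,-3) = 0.000000; V(3,-2) = 0.000000; V(3,-1) = 0.000000; V(3,+0) = 9.330000; V(3,+1) = 45.579421; V(3,+2) = 93.623299; V(3,+3) = 157.299192
Backward induction: V(k, j) = exp(-r*dt) * [p_u * V(k+1, j+1) + p_m * V(k+1, j) + p_d * V(k+1, j-1)]
  V(2,-2) = exp(-r*dt) * [p_u*0.000000 + p_m*0.000000 + p_d*0.000000] = 0.000000
  V(2,-1) = exp(-r*dt) * [p_u*9.330000 + p_m*0.000000 + p_d*0.000000] = 1.324390
  V(2,+0) = exp(-r*dt) * [p_u*45.579421 + p_m*9.330000 + p_d*0.000000] = 12.674449
  V(2,+1) = exp(-r*dt) * [p_u*93.623299 + p_m*45.579421 + p_d*9.330000] = 45.378042
  V(2,+2) = exp(-r*dt) * [p_u*157.299192 + p_m*93.623299 + p_d*45.579421] = 93.273468
  V(1,-1) = exp(-r*dt) * [p_u*12.674449 + p_m*1.324390 + p_d*0.000000] = 2.679854
  V(1,+0) = exp(-r*dt) * [p_u*45.378042 + p_m*12.674449 + p_d*1.324390] = 15.122293
  V(1,+1) = exp(-r*dt) * [p_u*93.273468 + p_m*45.378042 + p_d*12.674449] = 45.831757
  V(0,+0) = exp(-r*dt) * [p_u*45.831757 + p_m*15.122293 + p_d*2.679854] = 17.072805

Answer: Price = V(0,0) = 17.0728


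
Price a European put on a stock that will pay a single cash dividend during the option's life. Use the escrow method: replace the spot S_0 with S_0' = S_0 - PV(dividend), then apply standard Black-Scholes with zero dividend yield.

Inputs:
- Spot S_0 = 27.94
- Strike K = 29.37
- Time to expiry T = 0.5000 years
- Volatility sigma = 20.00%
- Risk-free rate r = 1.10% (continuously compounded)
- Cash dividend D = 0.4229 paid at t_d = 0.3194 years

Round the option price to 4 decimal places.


PV(D) = D * exp(-r * t_d) = 0.4229 * 0.99649276 = 0.42141679
S_0' = S_0 - PV(D) = 27.9400 - 0.42141679 = 27.51858321
d1 = (ln(S_0'/K) + (r + sigma^2/2)*T) / (sigma*sqrt(T)) = -0.35081134
d2 = d1 - sigma*sqrt(T) = -0.49223270
exp(-rT) = 0.99451510
N(-d1) = 0.63713506; N(-d2) = 0.68872257
P = K * exp(-rT) * N(-d2) - S_0' * N(-d1) = 29.3700 * 0.99451510 * 0.68872257 - 27.51858321 * 0.63713506 = 2.5838

Answer: Price = 2.5838


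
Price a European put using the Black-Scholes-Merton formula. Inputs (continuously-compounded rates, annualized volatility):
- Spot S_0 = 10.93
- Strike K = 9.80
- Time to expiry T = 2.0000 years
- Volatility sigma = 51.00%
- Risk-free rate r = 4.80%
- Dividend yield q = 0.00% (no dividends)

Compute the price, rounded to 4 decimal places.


Answer: Price = 1.8861

Derivation:
d1 = (ln(S/K) + (r - q + 0.5*sigma^2) * T) / (sigma * sqrt(T)) = 0.64503240
d2 = d1 - sigma * sqrt(T) = -0.07621652
exp(-rT) = 0.90846402; exp(-qT) = 1.00000000
P = K * exp(-rT) * N(-d2) - S_0 * exp(-qT) * N(-d1)
N(-d1) = 0.25945310; N(-d2) = 0.53037658
P = 9.8000 * 0.90846402 * 0.53037658 - 10.9300 * 1.00000000 * 0.25945310 = 1.8861


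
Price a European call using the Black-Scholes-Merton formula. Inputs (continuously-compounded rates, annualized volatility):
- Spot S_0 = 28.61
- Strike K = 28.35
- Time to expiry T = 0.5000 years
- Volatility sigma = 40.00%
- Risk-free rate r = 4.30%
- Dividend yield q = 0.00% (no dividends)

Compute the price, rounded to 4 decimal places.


Answer: Price = 3.6190

Derivation:
d1 = (ln(S/K) + (r - q + 0.5*sigma^2) * T) / (sigma * sqrt(T)) = 0.24971220
d2 = d1 - sigma * sqrt(T) = -0.03313051
exp(-rT) = 0.97872948; exp(-qT) = 1.00000000
C = S_0 * exp(-qT) * N(d1) - K * exp(-rT) * N(d2)
N(d1) = 0.59859504; N(d2) = 0.48678526
C = 28.6100 * 1.00000000 * 0.59859504 - 28.3500 * 0.97872948 * 0.48678526 = 3.6190


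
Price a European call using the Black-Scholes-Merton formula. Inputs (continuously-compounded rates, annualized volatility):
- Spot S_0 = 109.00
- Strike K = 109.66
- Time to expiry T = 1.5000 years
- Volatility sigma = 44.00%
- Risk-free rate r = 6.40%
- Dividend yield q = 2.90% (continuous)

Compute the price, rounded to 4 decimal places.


d1 = (ln(S/K) + (r - q + 0.5*sigma^2) * T) / (sigma * sqrt(T)) = 0.35566445
d2 = d1 - sigma * sqrt(T) = -0.18322329
exp(-rT) = 0.90846402; exp(-qT) = 0.95743255
C = S_0 * exp(-qT) * N(d1) - K * exp(-rT) * N(d2)
N(d1) = 0.63895406; N(d2) = 0.42731141
C = 109.0000 * 0.95743255 * 0.63895406 - 109.6600 * 0.90846402 * 0.42731141 = 24.1117

Answer: Price = 24.1117


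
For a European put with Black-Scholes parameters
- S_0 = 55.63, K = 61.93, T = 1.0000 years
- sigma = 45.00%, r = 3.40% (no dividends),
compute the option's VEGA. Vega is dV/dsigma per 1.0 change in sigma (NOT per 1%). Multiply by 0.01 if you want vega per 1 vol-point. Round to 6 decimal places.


Answer: Vega = 22.150337

Derivation:
d1 = 0.0621509092; d2 = -0.3878490908
phi(d1) = 0.3981725197; exp(-qT) = 1.0000000000; exp(-rT) = 0.9665715046
Vega = S * exp(-qT) * phi(d1) * sqrt(T) = 55.6300 * 1.0000000000 * 0.3981725197 * 1.0000000000 = 22.150337


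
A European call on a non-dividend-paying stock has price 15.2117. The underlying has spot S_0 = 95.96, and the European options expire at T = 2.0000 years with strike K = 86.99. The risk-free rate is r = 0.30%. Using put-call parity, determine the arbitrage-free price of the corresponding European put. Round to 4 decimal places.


Answer: Put price = 5.7213

Derivation:
Put-call parity: C - P = S_0 * exp(-qT) - K * exp(-rT).
S_0 * exp(-qT) = 95.9600 * 1.00000000 = 95.96000000
K * exp(-rT) = 86.9900 * 0.99401796 = 86.46962269
P = C - S*exp(-qT) + K*exp(-rT)
P = 15.2117 - 95.96000000 + 86.46962269 = 5.7213


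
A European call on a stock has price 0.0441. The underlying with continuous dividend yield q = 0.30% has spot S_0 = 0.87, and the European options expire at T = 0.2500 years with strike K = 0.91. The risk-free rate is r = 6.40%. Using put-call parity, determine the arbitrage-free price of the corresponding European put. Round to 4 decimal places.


Put-call parity: C - P = S_0 * exp(-qT) - K * exp(-rT).
S_0 * exp(-qT) = 0.8700 * 0.99925028 = 0.86934774
K * exp(-rT) = 0.9100 * 0.98412732 = 0.89555586
P = C - S*exp(-qT) + K*exp(-rT)
P = 0.0441 - 0.86934774 + 0.89555586 = 0.0703

Answer: Put price = 0.0703


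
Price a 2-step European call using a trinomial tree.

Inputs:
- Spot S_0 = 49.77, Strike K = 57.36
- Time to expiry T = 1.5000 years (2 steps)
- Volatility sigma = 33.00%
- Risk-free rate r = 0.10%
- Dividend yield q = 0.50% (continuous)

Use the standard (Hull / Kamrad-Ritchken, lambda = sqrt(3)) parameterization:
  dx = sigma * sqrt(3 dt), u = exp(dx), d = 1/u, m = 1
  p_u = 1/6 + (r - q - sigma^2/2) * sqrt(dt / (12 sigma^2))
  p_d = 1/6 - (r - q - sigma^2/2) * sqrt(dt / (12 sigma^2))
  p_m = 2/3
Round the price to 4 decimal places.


dt = T/N = 0.750000; dx = sigma*sqrt(3*dt) = 0.495000
u = exp(dx) = 1.640498; d = 1/u = 0.609571
p_u = 0.122386, p_m = 0.666667, p_d = 0.210947
Discount per step: exp(-r*dt) = 0.999250
Stock lattice S(k, j) with j the centered position index:
  k=0: S(0,+0) = 49.7700
  k=1: S(1,-1) = 30.3383; S(1,+0) = 49.7700; S(1,+1) = 81.6476
  k=2: S(2,-2) = 18.4934; S(2,-1) = 30.3383; S(2,+0) = 49.7700; S(2,+1) = 81.6476; S(2,+2) = 133.9427
Terminal payoffs V(N, j) = max(S_T - K, 0):
  V(2,-2) = 0.000000; V(2,-1) = 0.000000; V(2,+0) = 0.000000; V(2,+1) = 24.287597; V(2,+2) = 76.582740
Backward induction: V(k, j) = exp(-r*dt) * [p_u * V(k+1, j+1) + p_m * V(k+1, j) + p_d * V(k+1, j-1)]
  V(1,-1) = exp(-r*dt) * [p_u*0.000000 + p_m*0.000000 + p_d*0.000000] = 0.000000
  V(1,+0) = exp(-r*dt) * [p_u*24.287597 + p_m*0.000000 + p_d*0.000000] = 2.970242
  V(1,+1) = exp(-r*dt) * [p_u*76.582740 + p_m*24.287597 + p_d*0.000000] = 25.545248
  V(0,+0) = exp(-r*dt) * [p_u*25.545248 + p_m*2.970242 + p_d*0.000000] = 5.102723

Answer: Price = V(0,0) = 5.1027


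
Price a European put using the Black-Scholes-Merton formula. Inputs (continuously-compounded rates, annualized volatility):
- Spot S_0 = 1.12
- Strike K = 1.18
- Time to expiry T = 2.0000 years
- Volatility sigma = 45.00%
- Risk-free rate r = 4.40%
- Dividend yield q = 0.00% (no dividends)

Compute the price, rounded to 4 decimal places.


Answer: Price = 0.2554

Derivation:
d1 = (ln(S/K) + (r - q + 0.5*sigma^2) * T) / (sigma * sqrt(T)) = 0.37447471
d2 = d1 - sigma * sqrt(T) = -0.26192139
exp(-rT) = 0.91576088; exp(-qT) = 1.00000000
P = K * exp(-rT) * N(-d2) - S_0 * exp(-qT) * N(-d1)
N(-d1) = 0.35402558; N(-d2) = 0.60330898
P = 1.1800 * 0.91576088 * 0.60330898 - 1.1200 * 1.00000000 * 0.35402558 = 0.2554


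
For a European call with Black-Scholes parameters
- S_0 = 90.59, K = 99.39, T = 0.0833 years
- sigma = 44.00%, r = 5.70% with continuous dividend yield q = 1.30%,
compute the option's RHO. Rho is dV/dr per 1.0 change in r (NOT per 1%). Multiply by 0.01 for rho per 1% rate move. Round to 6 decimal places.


Answer: Rho = 1.831217

Derivation:
d1 = -0.6376720927; d2 = -0.7646637460
phi(d1) = 0.3255460404; exp(-qT) = 0.9989176861; exp(-rT) = 0.9952631544
N(d2) = 0.2222358998
Rho = K*T*exp(-rT)*N(d2) = 99.3900 * 0.0833 * 0.9952631544 * 0.2222358998 = 1.831217


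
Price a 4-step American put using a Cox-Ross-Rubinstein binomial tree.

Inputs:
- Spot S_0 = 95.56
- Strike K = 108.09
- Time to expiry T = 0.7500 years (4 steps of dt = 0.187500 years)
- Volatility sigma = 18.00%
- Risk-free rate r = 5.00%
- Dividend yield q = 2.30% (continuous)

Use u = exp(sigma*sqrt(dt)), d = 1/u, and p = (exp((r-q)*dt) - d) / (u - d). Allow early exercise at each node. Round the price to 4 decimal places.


dt = T/N = 0.187500
u = exp(sigma*sqrt(dt)) = 1.081060; d = 1/u = 0.925018
p = (exp((r-q)*dt) - d) / (u - d) = 0.513050
Discount per step: exp(-r*dt) = 0.990669
Stock lattice S(k, i) with i counting down-moves:
  k=0: S(0,0) = 95.5600
  k=1: S(1,0) = 103.3061; S(1,1) = 88.3947
  k=2: S(2,0) = 111.6801; S(2,1) = 95.5600; S(2,2) = 81.7667
  k=3: S(3,0) = 120.7330; S(3,1) = 103.3061; S(3,2) = 88.3947; S(3,3) = 75.6356
  k=4: S(4,0) = 130.5196; S(4,1) = 111.6801; S(4,2) = 95.5600; S(4,3) = 81.7667; S(4,4) = 69.9643
Terminal payoffs V(N, i) = max(K - S_T, 0):
  V(4,0) = 0.000000; V(4,1) = 0.000000; V(4,2) = 12.530000; V(4,3) = 26.323326; V(4,4) = 38.125695
Backward induction: V(k, i) = exp(-r*dt) * [p * V(k+1, i) + (1-p) * V(k+1, i+1)]; then take max(V_cont, immediate exercise) for American.
  V(3,0) = exp(-r*dt) * [p*0.000000 + (1-p)*0.000000] = 0.000000; exercise = 0.000000; V(3,0) = max -> 0.000000
  V(3,1) = exp(-r*dt) * [p*0.000000 + (1-p)*12.530000] = 6.044554; exercise = 4.783881; V(3,1) = max -> 6.044554
  V(3,2) = exp(-r*dt) * [p*12.530000 + (1-p)*26.323326] = 19.067071; exercise = 19.695298; V(3,2) = max -> 19.695298
  V(3,3) = exp(-r*dt) * [p*26.323326 + (1-p)*38.125695] = 31.771238; exercise = 32.454370; V(3,3) = max -> 32.454370
  V(2,0) = exp(-r*dt) * [p*0.000000 + (1-p)*6.044554] = 2.915932; exercise = 0.000000; V(2,0) = max -> 2.915932
  V(2,1) = exp(-r*dt) * [p*6.044554 + (1-p)*19.695298] = 12.573359; exercise = 12.530000; V(2,1) = max -> 12.573359
  V(2,2) = exp(-r*dt) * [p*19.695298 + (1-p)*32.454370] = 25.666577; exercise = 26.323326; V(2,2) = max -> 26.323326
  V(1,0) = exp(-r*dt) * [p*2.915932 + (1-p)*12.573359] = 7.547529; exercise = 4.783881; V(1,0) = max -> 7.547529
  V(1,1) = exp(-r*dt) * [p*12.573359 + (1-p)*26.323326] = 19.089109; exercise = 19.695298; V(1,1) = max -> 19.695298
  V(0,0) = exp(-r*dt) * [p*7.547529 + (1-p)*19.695298] = 13.337265; exercise = 12.530000; V(0,0) = max -> 13.337265

Answer: Price = V(0,0) = 13.3373
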